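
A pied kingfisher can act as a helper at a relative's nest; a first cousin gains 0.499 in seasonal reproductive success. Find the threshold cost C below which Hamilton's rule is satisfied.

0.062375

r to a first cousin = 0.125 (first cousins share one grandparent pair — two paths of length 4: r = 2·(1/2)^4 = 1/8).
Hamilton's rule: n·r·B > C, so the trait is favored while C < n·r·B = 1·0.125·0.499 = 0.062375.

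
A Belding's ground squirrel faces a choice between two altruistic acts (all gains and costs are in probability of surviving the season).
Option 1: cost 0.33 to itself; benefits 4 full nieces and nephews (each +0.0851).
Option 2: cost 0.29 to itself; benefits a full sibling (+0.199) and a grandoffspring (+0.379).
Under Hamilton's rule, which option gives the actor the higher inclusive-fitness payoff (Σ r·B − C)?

Option 1: r to a full niece or nephew = 0.25.
Option 1: Σ r·B − C = (4·0.25·0.0851) − 0.33 = -0.2449.
Option 2: r to a full sibling = 0.5.
Option 2: r to a grandoffspring = 0.25.
Option 2: Σ r·B − C = (1·0.5·0.199 + 1·0.25·0.379) − 0.29 = -0.09575.
Option 2 has the higher net inclusive-fitness payoff.

Option 2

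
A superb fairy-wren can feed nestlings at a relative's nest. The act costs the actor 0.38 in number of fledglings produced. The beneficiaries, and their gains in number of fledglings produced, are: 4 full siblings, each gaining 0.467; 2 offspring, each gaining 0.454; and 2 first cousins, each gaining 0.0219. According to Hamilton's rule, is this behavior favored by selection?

Hamilton's rule: the trait is favored when the sum of r·B over every recipient exceeds the actor's cost C.
r to a full sibling = 1/2 (full sibs share both parents — two paths of length 2: r = 2·(1/2)^2 = 1/2).
r to an offspring = 1/2 (one parent–offspring link: r = (1/2)^1 = 1/2).
r to a first cousin = 0.125 (first cousins share one grandparent pair — two paths of length 4: r = 2·(1/2)^4 = 1/8).
Summing one r·B term per recipient: 4·0.5·0.467 + 2·0.5·0.454 + 2·0.125·0.0219 = 1.393475.
1.393475 > 0.38: the indirect benefit exceeds the cost.

Yes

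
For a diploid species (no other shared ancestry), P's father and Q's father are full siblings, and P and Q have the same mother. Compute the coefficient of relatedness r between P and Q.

Relatedness sums over independent paths through distinct common ancestors.
P and Q are related in two ways: first cousins through their fathers (r = 1/8) and half-sibs through their shared mother (r = 1/4).
r = 1/8 + 1/4 = 3/8 = 0.375.

0.375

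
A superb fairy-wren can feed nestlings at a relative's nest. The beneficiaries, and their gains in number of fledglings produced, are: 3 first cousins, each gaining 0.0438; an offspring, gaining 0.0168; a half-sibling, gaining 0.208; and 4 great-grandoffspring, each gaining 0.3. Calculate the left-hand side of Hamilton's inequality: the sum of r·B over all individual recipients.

0.226825

r to a first cousin = 0.125 (first cousins share one grandparent pair — two paths of length 4: r = 2·(1/2)^4 = 1/8).
r to an offspring = 0.5 (one parent–offspring link: r = (1/2)^1 = 1/2).
r to a half-sibling = 1/4 (half-sibs share one parent — one path of length 2: r = (1/2)^2 = 1/4).
r to a great-grandoffspring = 1/8 (three parent–offspring links: r = (1/2)^3 = 1/8).
Summing one r·B term per recipient: 3·0.125·0.0438 + 1·0.5·0.0168 + 1·0.25·0.208 + 4·0.125·0.3 = 0.226825.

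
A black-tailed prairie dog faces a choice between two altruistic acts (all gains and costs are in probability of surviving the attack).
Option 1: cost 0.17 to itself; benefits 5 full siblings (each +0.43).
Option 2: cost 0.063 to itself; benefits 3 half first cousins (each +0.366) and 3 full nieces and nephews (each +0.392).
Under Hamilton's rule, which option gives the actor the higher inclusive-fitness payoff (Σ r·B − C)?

Option 1

Option 1: r to a full sibling = 0.5.
Option 1: Σ r·B − C = (5·0.5·0.43) − 0.17 = 0.905.
Option 2: r to a half first cousin = 0.0625.
Option 2: r to a full niece or nephew = 0.25.
Option 2: Σ r·B − C = (3·0.0625·0.366 + 3·0.25·0.392) − 0.063 = 0.299625.
Option 1 has the higher net inclusive-fitness payoff.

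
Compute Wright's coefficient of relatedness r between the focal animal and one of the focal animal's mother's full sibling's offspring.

0.125

Each parent–offspring link contributes a factor of 1/2, and independent paths through distinct common ancestors add.
First cousins share one grandparent pair — two paths of length 4: r = 2·(1/2)^4 = 1/8.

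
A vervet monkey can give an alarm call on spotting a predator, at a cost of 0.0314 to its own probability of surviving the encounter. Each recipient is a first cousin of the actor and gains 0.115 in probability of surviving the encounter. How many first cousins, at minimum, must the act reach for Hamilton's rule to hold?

3

r to a first cousin = 0.125 (first cousins share one grandparent pair — two paths of length 4: r = 2·(1/2)^4 = 1/8).
Hamilton's rule: n·r·B > C  ⇒  n > C/(r·B) = 0.0314/(0.125·0.115) = 2.184.
The smallest integer exceeding 2.184 is 3.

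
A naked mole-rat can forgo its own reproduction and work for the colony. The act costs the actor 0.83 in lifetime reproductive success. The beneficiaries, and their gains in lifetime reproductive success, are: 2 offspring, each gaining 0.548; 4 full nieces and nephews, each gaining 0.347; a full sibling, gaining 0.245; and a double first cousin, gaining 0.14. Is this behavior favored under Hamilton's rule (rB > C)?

Yes

Hamilton's rule: the trait is favored when the sum of r·B over every recipient exceeds the actor's cost C.
r to an offspring = 1/2 (one parent–offspring link: r = (1/2)^1 = 1/2).
r to a full niece or nephew = 0.25 (full aunt/uncle↔niece/nephew: two paths of length 3 through the shared grandparent pair: r = 2·(1/2)^3 = 1/4).
r to a full sibling = 1/2 (full sibs share both parents — two paths of length 2: r = 2·(1/2)^2 = 1/2).
r to a double first cousin = 0.25 (double first cousins share both grandparent pairs — four paths of length 4: r = 4·(1/2)^4 = 1/4).
Summing one r·B term per recipient: 2·0.5·0.548 + 4·0.25·0.347 + 1·0.5·0.245 + 1·0.25·0.14 = 1.0525.
1.0525 > 0.83: the indirect benefit exceeds the cost.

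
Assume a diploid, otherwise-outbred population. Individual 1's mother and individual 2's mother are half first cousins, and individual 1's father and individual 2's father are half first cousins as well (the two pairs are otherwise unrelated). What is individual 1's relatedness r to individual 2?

With two independent routes of shared ancestry, r is the sum of the two contributions.
Individual 1 and individual 2 are related in two ways: half second cousins through their mothers (r = 1/64) and half second cousins through their fathers (r = 1/64).
r = 1/64 + 1/64 = 1/32 = 0.03125.

0.03125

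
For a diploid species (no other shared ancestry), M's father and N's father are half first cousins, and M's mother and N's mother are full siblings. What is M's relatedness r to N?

0.140625

Relatedness sums over independent paths through distinct common ancestors.
M and N are related in two ways: half second cousins through their fathers (r = 1/64) and first cousins through their mothers (r = 1/8).
r = 1/64 + 1/8 = 0.140625.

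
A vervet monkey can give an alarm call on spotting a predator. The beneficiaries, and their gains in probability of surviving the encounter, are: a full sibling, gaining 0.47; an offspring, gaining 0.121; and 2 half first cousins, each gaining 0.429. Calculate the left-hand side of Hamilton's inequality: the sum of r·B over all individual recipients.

0.349125

r to a full sibling = 0.5 (full sibs share both parents — two paths of length 2: r = 2·(1/2)^2 = 1/2).
r to an offspring = 1/2 (one parent–offspring link: r = (1/2)^1 = 1/2).
r to a half first cousin = 0.0625 (half first cousins share one grandparent — one path of length 4: r = (1/2)^4 = 1/16).
Summing one r·B term per recipient: 1·0.5·0.47 + 1·0.5·0.121 + 2·0.0625·0.429 = 0.349125.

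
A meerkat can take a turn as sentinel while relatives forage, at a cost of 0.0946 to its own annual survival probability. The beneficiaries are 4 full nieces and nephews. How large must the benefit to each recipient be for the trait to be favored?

r to a full niece or nephew = 1/4 (full aunt/uncle↔niece/nephew: two paths of length 3 through the shared grandparent pair: r = 2·(1/2)^3 = 1/4).
Hamilton's rule with n recipients of equal r: n·r·B > C, so B > C/(n·r) = 0.0946/(4·0.25) = 0.0946.

0.0946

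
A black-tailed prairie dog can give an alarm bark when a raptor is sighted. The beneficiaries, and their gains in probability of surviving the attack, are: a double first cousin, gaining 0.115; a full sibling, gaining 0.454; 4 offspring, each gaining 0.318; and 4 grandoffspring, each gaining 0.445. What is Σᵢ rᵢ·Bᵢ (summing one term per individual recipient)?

r to a double first cousin = 1/4 (double first cousins share both grandparent pairs — four paths of length 4: r = 4·(1/2)^4 = 1/4).
r to a full sibling = 1/2 (full sibs share both parents — two paths of length 2: r = 2·(1/2)^2 = 1/2).
r to an offspring = 0.5 (one parent–offspring link: r = (1/2)^1 = 1/2).
r to a grandoffspring = 1/4 (two parent–offspring links: r = (1/2)^2 = 1/4).
Summing one r·B term per recipient: 1·0.25·0.115 + 1·0.5·0.454 + 4·0.5·0.318 + 4·0.25·0.445 = 1.33675.

1.33675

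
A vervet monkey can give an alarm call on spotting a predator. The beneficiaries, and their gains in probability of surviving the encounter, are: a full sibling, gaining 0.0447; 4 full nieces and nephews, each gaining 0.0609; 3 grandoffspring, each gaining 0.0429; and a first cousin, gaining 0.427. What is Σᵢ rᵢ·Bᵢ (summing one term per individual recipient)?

0.1688

r to a full sibling = 0.5 (full sibs share both parents — two paths of length 2: r = 2·(1/2)^2 = 1/2).
r to a full niece or nephew = 0.25 (full aunt/uncle↔niece/nephew: two paths of length 3 through the shared grandparent pair: r = 2·(1/2)^3 = 1/4).
r to a grandoffspring = 1/4 (two parent–offspring links: r = (1/2)^2 = 1/4).
r to a first cousin = 1/8 (first cousins share one grandparent pair — two paths of length 4: r = 2·(1/2)^4 = 1/8).
Summing one r·B term per recipient: 1·0.5·0.0447 + 4·0.25·0.0609 + 3·0.25·0.0429 + 1·0.125·0.427 = 0.1688.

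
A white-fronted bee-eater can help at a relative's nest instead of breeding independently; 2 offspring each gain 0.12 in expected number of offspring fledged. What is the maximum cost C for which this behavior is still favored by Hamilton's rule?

0.12

r to an offspring = 1/2 (one parent–offspring link: r = (1/2)^1 = 1/2).
Hamilton's rule: n·r·B > C, so the trait is favored while C < n·r·B = 2·0.5·0.12 = 0.12.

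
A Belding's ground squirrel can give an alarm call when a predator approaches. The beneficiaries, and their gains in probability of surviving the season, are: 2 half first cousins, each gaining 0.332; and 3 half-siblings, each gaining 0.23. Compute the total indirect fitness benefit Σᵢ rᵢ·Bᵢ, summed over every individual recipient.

r to a half first cousin = 1/16 (half first cousins share one grandparent — one path of length 4: r = (1/2)^4 = 1/16).
r to a half-sibling = 1/4 (half-sibs share one parent — one path of length 2: r = (1/2)^2 = 1/4).
Summing one r·B term per recipient: 2·0.0625·0.332 + 3·0.25·0.23 = 0.214.

0.214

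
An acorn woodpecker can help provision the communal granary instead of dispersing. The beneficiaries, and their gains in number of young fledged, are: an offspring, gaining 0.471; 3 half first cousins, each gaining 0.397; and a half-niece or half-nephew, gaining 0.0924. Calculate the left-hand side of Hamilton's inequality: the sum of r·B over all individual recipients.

r to an offspring = 0.5 (one parent–offspring link: r = (1/2)^1 = 1/2).
r to a half first cousin = 1/16 (half first cousins share one grandparent — one path of length 4: r = (1/2)^4 = 1/16).
r to a half-niece or half-nephew = 1/8 (half-aunt/uncle↔niece/nephew: one path of length 3: r = (1/2)^3 = 1/8).
Summing one r·B term per recipient: 1·0.5·0.471 + 3·0.0625·0.397 + 1·0.125·0.0924 = 0.3214875.

0.3214875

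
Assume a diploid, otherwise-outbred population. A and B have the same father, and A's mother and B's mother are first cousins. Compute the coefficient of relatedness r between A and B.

0.28125

With two independent routes of shared ancestry, r is the sum of the two contributions.
A and B are related in two ways: half-sibs through their shared father (r = 1/4) and second cousins through their mothers (r = 1/32).
r = 1/4 + 1/32 = 9/32 = 0.28125.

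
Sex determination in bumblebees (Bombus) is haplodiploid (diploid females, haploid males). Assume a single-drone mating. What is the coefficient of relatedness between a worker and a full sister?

0.75

Haplodiploid full sisters inherit their father's entire haploid genome identically (contributing 1/2) and on average half of their mother's contribution (1/2 · 1/2 = 1/4); r = 1/2 + 1/4 = 3/4.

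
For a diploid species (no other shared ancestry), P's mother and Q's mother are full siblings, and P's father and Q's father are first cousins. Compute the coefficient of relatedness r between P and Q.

0.15625

Wright's path rule: contributions from independent ancestry routes add.
P and Q are related in two ways: first cousins through their mothers (r = 1/8) and second cousins through their fathers (r = 1/32).
r = 1/8 + 1/32 = 5/32 = 0.15625.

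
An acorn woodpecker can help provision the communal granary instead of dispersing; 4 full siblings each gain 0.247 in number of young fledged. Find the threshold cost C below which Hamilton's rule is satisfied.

0.494

r to a full sibling = 1/2 (full sibs share both parents — two paths of length 2: r = 2·(1/2)^2 = 1/2).
Hamilton's rule: n·r·B > C, so the trait is favored while C < n·r·B = 4·0.5·0.247 = 0.494.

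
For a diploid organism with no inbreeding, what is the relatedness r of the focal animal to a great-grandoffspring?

0.125

Three parent–offspring links: r = (1/2)^3 = 1/8.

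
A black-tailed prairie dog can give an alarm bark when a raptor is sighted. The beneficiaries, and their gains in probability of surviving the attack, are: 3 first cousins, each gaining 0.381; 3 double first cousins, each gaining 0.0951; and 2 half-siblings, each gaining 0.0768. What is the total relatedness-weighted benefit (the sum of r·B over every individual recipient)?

r to a first cousin = 1/8 (first cousins share one grandparent pair — two paths of length 4: r = 2·(1/2)^4 = 1/8).
r to a double first cousin = 0.25 (double first cousins share both grandparent pairs — four paths of length 4: r = 4·(1/2)^4 = 1/4).
r to a half-sibling = 1/4 (half-sibs share one parent — one path of length 2: r = (1/2)^2 = 1/4).
Summing one r·B term per recipient: 3·0.125·0.381 + 3·0.25·0.0951 + 2·0.25·0.0768 = 0.2526.

0.2526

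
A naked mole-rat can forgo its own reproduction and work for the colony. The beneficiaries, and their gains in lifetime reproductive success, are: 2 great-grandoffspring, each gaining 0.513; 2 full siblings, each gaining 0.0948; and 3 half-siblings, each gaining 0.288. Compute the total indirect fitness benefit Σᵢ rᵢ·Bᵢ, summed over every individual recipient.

0.43905

r to a great-grandoffspring = 1/8 (three parent–offspring links: r = (1/2)^3 = 1/8).
r to a full sibling = 0.5 (full sibs share both parents — two paths of length 2: r = 2·(1/2)^2 = 1/2).
r to a half-sibling = 1/4 (half-sibs share one parent — one path of length 2: r = (1/2)^2 = 1/4).
Summing one r·B term per recipient: 2·0.125·0.513 + 2·0.5·0.0948 + 3·0.25·0.288 = 0.43905.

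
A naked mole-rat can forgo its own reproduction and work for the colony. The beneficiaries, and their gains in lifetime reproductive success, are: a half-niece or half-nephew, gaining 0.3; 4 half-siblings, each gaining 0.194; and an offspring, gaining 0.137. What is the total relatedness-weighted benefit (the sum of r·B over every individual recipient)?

r to a half-niece or half-nephew = 1/8 (half-aunt/uncle↔niece/nephew: one path of length 3: r = (1/2)^3 = 1/8).
r to a half-sibling = 0.25 (half-sibs share one parent — one path of length 2: r = (1/2)^2 = 1/4).
r to an offspring = 0.5 (one parent–offspring link: r = (1/2)^1 = 1/2).
Summing one r·B term per recipient: 1·0.125·0.3 + 4·0.25·0.194 + 1·0.5·0.137 = 0.3.

0.3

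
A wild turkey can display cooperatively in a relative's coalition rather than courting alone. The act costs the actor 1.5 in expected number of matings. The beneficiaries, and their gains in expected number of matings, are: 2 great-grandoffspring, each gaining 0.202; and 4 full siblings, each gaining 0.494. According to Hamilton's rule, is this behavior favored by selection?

Hamilton's rule: the trait is favored when the sum of r·B over every recipient exceeds the actor's cost C.
r to a great-grandoffspring = 1/8 (three parent–offspring links: r = (1/2)^3 = 1/8).
r to a full sibling = 1/2 (full sibs share both parents — two paths of length 2: r = 2·(1/2)^2 = 1/2).
Summing one r·B term per recipient: 2·0.125·0.202 + 4·0.5·0.494 = 1.0385.
1.0385 < 1.5: the indirect benefit is less than the cost.

No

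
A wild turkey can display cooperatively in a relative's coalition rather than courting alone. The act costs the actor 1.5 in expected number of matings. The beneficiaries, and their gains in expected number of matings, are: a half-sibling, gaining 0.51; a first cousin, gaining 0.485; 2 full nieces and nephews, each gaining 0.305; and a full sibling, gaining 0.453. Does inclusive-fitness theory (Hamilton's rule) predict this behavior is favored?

Hamilton's rule: the trait is favored when the sum of r·B over every recipient exceeds the actor's cost C.
r to a half-sibling = 0.25 (half-sibs share one parent — one path of length 2: r = (1/2)^2 = 1/4).
r to a first cousin = 1/8 (first cousins share one grandparent pair — two paths of length 4: r = 2·(1/2)^4 = 1/8).
r to a full niece or nephew = 1/4 (full aunt/uncle↔niece/nephew: two paths of length 3 through the shared grandparent pair: r = 2·(1/2)^3 = 1/4).
r to a full sibling = 0.5 (full sibs share both parents — two paths of length 2: r = 2·(1/2)^2 = 1/2).
Summing one r·B term per recipient: 1·0.25·0.51 + 1·0.125·0.485 + 2·0.25·0.305 + 1·0.5·0.453 = 0.567125.
0.567125 < 1.5: the indirect benefit is less than the cost.

No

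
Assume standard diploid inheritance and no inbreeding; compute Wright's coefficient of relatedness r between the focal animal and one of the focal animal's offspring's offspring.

0.25

Each parent–offspring link contributes a factor of 1/2, and independent paths through distinct common ancestors add.
Two parent–offspring links: r = (1/2)^2 = 1/4.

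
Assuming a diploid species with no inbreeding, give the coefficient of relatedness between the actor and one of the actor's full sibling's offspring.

0.25

Each parent–offspring link contributes a factor of 1/2, and independent paths through distinct common ancestors add.
Full aunt/uncle↔niece/nephew: two paths of length 3 through the shared grandparent pair: r = 2·(1/2)^3 = 1/4.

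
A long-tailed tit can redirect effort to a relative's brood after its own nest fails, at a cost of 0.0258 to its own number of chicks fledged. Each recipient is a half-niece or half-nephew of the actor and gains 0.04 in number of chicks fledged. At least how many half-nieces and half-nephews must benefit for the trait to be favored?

6

r to a half-niece or half-nephew = 1/8 (half-aunt/uncle↔niece/nephew: one path of length 3: r = (1/2)^3 = 1/8).
Hamilton's rule: n·r·B > C  ⇒  n > C/(r·B) = 0.0258/(0.125·0.04) = 5.16.
The smallest integer exceeding 5.16 is 6.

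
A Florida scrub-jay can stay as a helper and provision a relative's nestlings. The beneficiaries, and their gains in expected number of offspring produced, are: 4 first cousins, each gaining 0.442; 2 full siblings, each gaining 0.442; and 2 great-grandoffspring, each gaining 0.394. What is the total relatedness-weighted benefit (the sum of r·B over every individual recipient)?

r to a first cousin = 1/8 (first cousins share one grandparent pair — two paths of length 4: r = 2·(1/2)^4 = 1/8).
r to a full sibling = 0.5 (full sibs share both parents — two paths of length 2: r = 2·(1/2)^2 = 1/2).
r to a great-grandoffspring = 1/8 (three parent–offspring links: r = (1/2)^3 = 1/8).
Summing one r·B term per recipient: 4·0.125·0.442 + 2·0.5·0.442 + 2·0.125·0.394 = 0.7615.

0.7615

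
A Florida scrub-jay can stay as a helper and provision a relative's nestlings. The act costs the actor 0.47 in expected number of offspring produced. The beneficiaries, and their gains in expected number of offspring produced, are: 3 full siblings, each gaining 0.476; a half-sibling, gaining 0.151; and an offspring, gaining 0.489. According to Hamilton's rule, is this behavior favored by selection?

Hamilton's rule: the trait is favored when the sum of r·B over every recipient exceeds the actor's cost C.
r to a full sibling = 1/2 (full sibs share both parents — two paths of length 2: r = 2·(1/2)^2 = 1/2).
r to a half-sibling = 1/4 (half-sibs share one parent — one path of length 2: r = (1/2)^2 = 1/4).
r to an offspring = 0.5 (one parent–offspring link: r = (1/2)^1 = 1/2).
Summing one r·B term per recipient: 3·0.5·0.476 + 1·0.25·0.151 + 1·0.5·0.489 = 0.99625.
0.99625 > 0.47: the indirect benefit exceeds the cost.

Yes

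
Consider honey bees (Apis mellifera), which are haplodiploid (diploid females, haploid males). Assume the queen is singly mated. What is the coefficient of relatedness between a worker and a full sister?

Haplodiploid full sisters inherit their father's entire haploid genome identically (contributing 1/2) and on average half of their mother's contribution (1/2 · 1/2 = 1/4); r = 1/2 + 1/4 = 3/4.

0.75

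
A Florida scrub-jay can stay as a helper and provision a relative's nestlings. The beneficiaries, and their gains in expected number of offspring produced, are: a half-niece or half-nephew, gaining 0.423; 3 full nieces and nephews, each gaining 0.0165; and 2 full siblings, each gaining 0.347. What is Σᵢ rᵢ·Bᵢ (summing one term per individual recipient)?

r to a half-niece or half-nephew = 0.125 (half-aunt/uncle↔niece/nephew: one path of length 3: r = (1/2)^3 = 1/8).
r to a full niece or nephew = 1/4 (full aunt/uncle↔niece/nephew: two paths of length 3 through the shared grandparent pair: r = 2·(1/2)^3 = 1/4).
r to a full sibling = 0.5 (full sibs share both parents — two paths of length 2: r = 2·(1/2)^2 = 1/2).
Summing one r·B term per recipient: 1·0.125·0.423 + 3·0.25·0.0165 + 2·0.5·0.347 = 0.41225.

0.41225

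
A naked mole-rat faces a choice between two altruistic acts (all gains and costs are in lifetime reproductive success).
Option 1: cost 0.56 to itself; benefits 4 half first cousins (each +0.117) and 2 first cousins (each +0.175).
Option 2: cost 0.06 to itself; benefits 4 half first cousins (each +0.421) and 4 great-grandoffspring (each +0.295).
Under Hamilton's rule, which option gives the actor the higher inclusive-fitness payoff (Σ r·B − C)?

Option 1: r to a half first cousin = 0.0625.
Option 1: r to a first cousin = 0.125.
Option 1: Σ r·B − C = (4·0.0625·0.117 + 2·0.125·0.175) − 0.56 = -0.487.
Option 2: r to a half first cousin = 0.0625.
Option 2: r to a great-grandoffspring = 0.125.
Option 2: Σ r·B − C = (4·0.0625·0.421 + 4·0.125·0.295) − 0.06 = 0.19275.
Option 2 has the higher net inclusive-fitness payoff.

Option 2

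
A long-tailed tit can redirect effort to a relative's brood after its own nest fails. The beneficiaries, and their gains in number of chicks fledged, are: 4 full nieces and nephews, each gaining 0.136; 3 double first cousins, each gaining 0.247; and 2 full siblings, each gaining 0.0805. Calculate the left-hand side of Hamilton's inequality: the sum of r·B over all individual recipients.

r to a full niece or nephew = 1/4 (full aunt/uncle↔niece/nephew: two paths of length 3 through the shared grandparent pair: r = 2·(1/2)^3 = 1/4).
r to a double first cousin = 0.25 (double first cousins share both grandparent pairs — four paths of length 4: r = 4·(1/2)^4 = 1/4).
r to a full sibling = 1/2 (full sibs share both parents — two paths of length 2: r = 2·(1/2)^2 = 1/2).
Summing one r·B term per recipient: 4·0.25·0.136 + 3·0.25·0.247 + 2·0.5·0.0805 = 0.40175.

0.40175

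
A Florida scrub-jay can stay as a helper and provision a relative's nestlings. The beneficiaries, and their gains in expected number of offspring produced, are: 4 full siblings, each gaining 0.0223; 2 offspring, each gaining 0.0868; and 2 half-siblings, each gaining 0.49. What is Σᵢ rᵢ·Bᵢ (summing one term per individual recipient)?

0.3764

r to a full sibling = 0.5 (full sibs share both parents — two paths of length 2: r = 2·(1/2)^2 = 1/2).
r to an offspring = 0.5 (one parent–offspring link: r = (1/2)^1 = 1/2).
r to a half-sibling = 0.25 (half-sibs share one parent — one path of length 2: r = (1/2)^2 = 1/4).
Summing one r·B term per recipient: 4·0.5·0.0223 + 2·0.5·0.0868 + 2·0.25·0.49 = 0.3764.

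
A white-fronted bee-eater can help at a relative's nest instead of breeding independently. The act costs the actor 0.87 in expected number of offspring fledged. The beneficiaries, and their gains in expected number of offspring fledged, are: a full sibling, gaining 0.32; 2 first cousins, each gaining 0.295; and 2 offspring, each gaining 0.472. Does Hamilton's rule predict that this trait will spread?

Hamilton's rule: the trait is favored when the sum of r·B over every recipient exceeds the actor's cost C.
r to a full sibling = 1/2 (full sibs share both parents — two paths of length 2: r = 2·(1/2)^2 = 1/2).
r to a first cousin = 0.125 (first cousins share one grandparent pair — two paths of length 4: r = 2·(1/2)^4 = 1/8).
r to an offspring = 0.5 (one parent–offspring link: r = (1/2)^1 = 1/2).
Summing one r·B term per recipient: 1·0.5·0.32 + 2·0.125·0.295 + 2·0.5·0.472 = 0.70575.
0.70575 < 0.87: the indirect benefit is less than the cost.

No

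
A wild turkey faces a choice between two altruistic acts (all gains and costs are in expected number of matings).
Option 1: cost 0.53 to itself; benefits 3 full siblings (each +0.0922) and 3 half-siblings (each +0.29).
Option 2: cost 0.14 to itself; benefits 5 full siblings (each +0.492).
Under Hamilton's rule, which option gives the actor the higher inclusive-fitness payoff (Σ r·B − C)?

Option 2

Option 1: r to a full sibling = 0.5.
Option 1: r to a half-sibling = 0.25.
Option 1: Σ r·B − C = (3·0.5·0.0922 + 3·0.25·0.29) − 0.53 = -0.1742.
Option 2: r to a full sibling = 0.5.
Option 2: Σ r·B − C = (5·0.5·0.492) − 0.14 = 1.09.
Option 2 has the higher net inclusive-fitness payoff.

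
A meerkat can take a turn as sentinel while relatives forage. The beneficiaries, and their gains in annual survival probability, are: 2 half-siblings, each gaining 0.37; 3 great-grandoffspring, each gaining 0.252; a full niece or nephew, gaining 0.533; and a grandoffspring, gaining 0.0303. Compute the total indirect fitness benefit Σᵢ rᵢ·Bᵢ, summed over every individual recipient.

0.420325

r to a half-sibling = 0.25 (half-sibs share one parent — one path of length 2: r = (1/2)^2 = 1/4).
r to a great-grandoffspring = 1/8 (three parent–offspring links: r = (1/2)^3 = 1/8).
r to a full niece or nephew = 0.25 (full aunt/uncle↔niece/nephew: two paths of length 3 through the shared grandparent pair: r = 2·(1/2)^3 = 1/4).
r to a grandoffspring = 1/4 (two parent–offspring links: r = (1/2)^2 = 1/4).
Summing one r·B term per recipient: 2·0.25·0.37 + 3·0.125·0.252 + 1·0.25·0.533 + 1·0.25·0.0303 = 0.420325.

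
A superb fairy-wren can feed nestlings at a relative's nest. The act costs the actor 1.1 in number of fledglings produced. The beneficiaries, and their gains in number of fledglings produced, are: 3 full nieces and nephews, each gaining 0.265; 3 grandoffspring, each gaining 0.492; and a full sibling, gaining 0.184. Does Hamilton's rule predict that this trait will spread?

No

Hamilton's rule: the trait is favored when the sum of r·B over every recipient exceeds the actor's cost C.
r to a full niece or nephew = 1/4 (full aunt/uncle↔niece/nephew: two paths of length 3 through the shared grandparent pair: r = 2·(1/2)^3 = 1/4).
r to a grandoffspring = 0.25 (two parent–offspring links: r = (1/2)^2 = 1/4).
r to a full sibling = 0.5 (full sibs share both parents — two paths of length 2: r = 2·(1/2)^2 = 1/2).
Summing one r·B term per recipient: 3·0.25·0.265 + 3·0.25·0.492 + 1·0.5·0.184 = 0.65975.
0.65975 < 1.1: the indirect benefit is less than the cost.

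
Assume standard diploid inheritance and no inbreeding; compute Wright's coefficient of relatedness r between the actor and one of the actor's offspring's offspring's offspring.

Each parent–offspring link contributes a factor of 1/2, and independent paths through distinct common ancestors add.
Three parent–offspring links: r = (1/2)^3 = 1/8.

0.125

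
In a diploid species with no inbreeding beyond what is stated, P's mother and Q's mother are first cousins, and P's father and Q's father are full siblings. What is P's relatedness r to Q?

Wright's path rule: contributions from independent ancestry routes add.
P and Q are related in two ways: second cousins through their mothers (r = 1/32) and first cousins through their fathers (r = 1/8).
r = 1/32 + 1/8 = 0.15625.

0.15625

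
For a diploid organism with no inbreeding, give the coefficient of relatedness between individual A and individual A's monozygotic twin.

1

Each parent–offspring link contributes a factor of 1/2, and independent paths through distinct common ancestors add.
Monozygotic twins share every allele identical by descent: r = 1.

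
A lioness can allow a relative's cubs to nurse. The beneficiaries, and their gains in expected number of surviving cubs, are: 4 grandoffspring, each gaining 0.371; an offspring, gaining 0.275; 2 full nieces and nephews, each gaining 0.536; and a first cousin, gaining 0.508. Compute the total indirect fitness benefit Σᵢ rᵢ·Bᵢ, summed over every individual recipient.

r to a grandoffspring = 0.25 (two parent–offspring links: r = (1/2)^2 = 1/4).
r to an offspring = 1/2 (one parent–offspring link: r = (1/2)^1 = 1/2).
r to a full niece or nephew = 1/4 (full aunt/uncle↔niece/nephew: two paths of length 3 through the shared grandparent pair: r = 2·(1/2)^3 = 1/4).
r to a first cousin = 0.125 (first cousins share one grandparent pair — two paths of length 4: r = 2·(1/2)^4 = 1/8).
Summing one r·B term per recipient: 4·0.25·0.371 + 1·0.5·0.275 + 2·0.25·0.536 + 1·0.125·0.508 = 0.84.

0.84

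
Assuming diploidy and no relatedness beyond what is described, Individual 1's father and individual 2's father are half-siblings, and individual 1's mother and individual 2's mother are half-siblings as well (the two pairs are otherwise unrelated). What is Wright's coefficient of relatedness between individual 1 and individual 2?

Independent pedigree routes through distinct common ancestors add.
Individual 1 and individual 2 are related in two ways: half first cousins through their fathers (r = 1/16) and half first cousins through their mothers (r = 1/16).
r = 1/16 + 1/16 = 1/8 = 0.125.

0.125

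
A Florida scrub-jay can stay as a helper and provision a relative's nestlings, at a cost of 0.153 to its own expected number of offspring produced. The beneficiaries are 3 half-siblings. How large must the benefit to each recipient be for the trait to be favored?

0.204

r to a half-sibling = 1/4 (half-sibs share one parent — one path of length 2: r = (1/2)^2 = 1/4).
Hamilton's rule with n recipients of equal r: n·r·B > C, so B > C/(n·r) = 0.153/(3·0.25) = 0.204.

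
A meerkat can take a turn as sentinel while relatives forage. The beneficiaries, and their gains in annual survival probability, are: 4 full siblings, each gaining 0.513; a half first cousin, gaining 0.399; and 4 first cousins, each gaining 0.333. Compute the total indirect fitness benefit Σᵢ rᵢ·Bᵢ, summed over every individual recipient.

r to a full sibling = 1/2 (full sibs share both parents — two paths of length 2: r = 2·(1/2)^2 = 1/2).
r to a half first cousin = 1/16 (half first cousins share one grandparent — one path of length 4: r = (1/2)^4 = 1/16).
r to a first cousin = 0.125 (first cousins share one grandparent pair — two paths of length 4: r = 2·(1/2)^4 = 1/8).
Summing one r·B term per recipient: 4·0.5·0.513 + 1·0.0625·0.399 + 4·0.125·0.333 = 1.2174375.

1.2174375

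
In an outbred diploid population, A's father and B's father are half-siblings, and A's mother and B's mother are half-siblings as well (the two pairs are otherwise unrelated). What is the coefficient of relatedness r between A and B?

Independent pedigree routes through distinct common ancestors add.
A and B are related in two ways: half first cousins through their fathers (r = 1/16) and half first cousins through their mothers (r = 1/16).
r = 1/16 + 1/16 = 1/8 = 0.125.

0.125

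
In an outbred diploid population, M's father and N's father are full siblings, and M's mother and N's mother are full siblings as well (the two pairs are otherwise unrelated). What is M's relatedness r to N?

Independent pedigree routes through distinct common ancestors add.
M and N are related in two ways: first cousins through their fathers (r = 1/8) and first cousins through their mothers (r = 1/8) — i.e. double first cousins.
r = 1/8 + 1/8 = 0.25.

0.25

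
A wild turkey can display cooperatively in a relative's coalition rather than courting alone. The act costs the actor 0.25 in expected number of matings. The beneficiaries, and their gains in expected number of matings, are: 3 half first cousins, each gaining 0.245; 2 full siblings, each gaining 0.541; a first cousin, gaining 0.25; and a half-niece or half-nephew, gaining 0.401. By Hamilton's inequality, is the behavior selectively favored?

Hamilton's rule: the trait is favored when the sum of r·B over every recipient exceeds the actor's cost C.
r to a half first cousin = 0.0625 (half first cousins share one grandparent — one path of length 4: r = (1/2)^4 = 1/16).
r to a full sibling = 0.5 (full sibs share both parents — two paths of length 2: r = 2·(1/2)^2 = 1/2).
r to a first cousin = 1/8 (first cousins share one grandparent pair — two paths of length 4: r = 2·(1/2)^4 = 1/8).
r to a half-niece or half-nephew = 1/8 (half-aunt/uncle↔niece/nephew: one path of length 3: r = (1/2)^3 = 1/8).
Summing one r·B term per recipient: 3·0.0625·0.245 + 2·0.5·0.541 + 1·0.125·0.25 + 1·0.125·0.401 = 0.6683125.
0.6683125 > 0.25: the indirect benefit exceeds the cost.

Yes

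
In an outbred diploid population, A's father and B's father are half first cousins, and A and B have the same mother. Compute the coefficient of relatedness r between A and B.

0.265625

Wright's path rule: contributions from independent ancestry routes add.
A and B are related in two ways: half second cousins through their fathers (r = 1/64) and half-sibs through their shared mother (r = 1/4).
r = 1/64 + 1/4 = 0.265625.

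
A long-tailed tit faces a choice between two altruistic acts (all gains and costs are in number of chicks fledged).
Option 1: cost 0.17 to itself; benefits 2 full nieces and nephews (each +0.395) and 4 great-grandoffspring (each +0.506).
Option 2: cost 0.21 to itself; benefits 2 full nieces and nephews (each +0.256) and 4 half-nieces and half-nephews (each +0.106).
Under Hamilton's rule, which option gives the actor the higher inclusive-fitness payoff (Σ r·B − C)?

Option 1

Option 1: r to a full niece or nephew = 0.25.
Option 1: r to a great-grandoffspring = 0.125.
Option 1: Σ r·B − C = (2·0.25·0.395 + 4·0.125·0.506) − 0.17 = 0.2805.
Option 2: r to a full niece or nephew = 0.25.
Option 2: r to a half-niece or half-nephew = 0.125.
Option 2: Σ r·B − C = (2·0.25·0.256 + 4·0.125·0.106) − 0.21 = -0.029.
Option 1 has the higher net inclusive-fitness payoff.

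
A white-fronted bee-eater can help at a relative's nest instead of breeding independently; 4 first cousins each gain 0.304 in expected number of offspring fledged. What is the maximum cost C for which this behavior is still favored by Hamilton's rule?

0.152

r to a first cousin = 0.125 (first cousins share one grandparent pair — two paths of length 4: r = 2·(1/2)^4 = 1/8).
Hamilton's rule: n·r·B > C, so the trait is favored while C < n·r·B = 4·0.125·0.304 = 0.152.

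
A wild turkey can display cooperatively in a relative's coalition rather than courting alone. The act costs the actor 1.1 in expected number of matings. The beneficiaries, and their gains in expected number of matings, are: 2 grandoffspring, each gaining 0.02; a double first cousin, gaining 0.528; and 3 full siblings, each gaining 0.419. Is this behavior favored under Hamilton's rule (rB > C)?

No

Hamilton's rule: the trait is favored when the sum of r·B over every recipient exceeds the actor's cost C.
r to a grandoffspring = 1/4 (two parent–offspring links: r = (1/2)^2 = 1/4).
r to a double first cousin = 1/4 (double first cousins share both grandparent pairs — four paths of length 4: r = 4·(1/2)^4 = 1/4).
r to a full sibling = 1/2 (full sibs share both parents — two paths of length 2: r = 2·(1/2)^2 = 1/2).
Summing one r·B term per recipient: 2·0.25·0.02 + 1·0.25·0.528 + 3·0.5·0.419 = 0.7705.
0.7705 < 1.1: the indirect benefit is less than the cost.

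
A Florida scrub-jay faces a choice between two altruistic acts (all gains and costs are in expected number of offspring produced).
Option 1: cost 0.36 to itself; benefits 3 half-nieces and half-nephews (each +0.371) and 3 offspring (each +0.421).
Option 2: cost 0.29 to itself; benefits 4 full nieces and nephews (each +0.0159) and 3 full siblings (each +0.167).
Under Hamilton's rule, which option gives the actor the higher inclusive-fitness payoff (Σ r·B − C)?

Option 1

Option 1: r to a half-niece or half-nephew = 0.125.
Option 1: r to an offspring = 0.5.
Option 1: Σ r·B − C = (3·0.125·0.371 + 3·0.5·0.421) − 0.36 = 0.410625.
Option 2: r to a full niece or nephew = 0.25.
Option 2: r to a full sibling = 0.5.
Option 2: Σ r·B − C = (4·0.25·0.0159 + 3·0.5·0.167) − 0.29 = -0.0236.
Option 1 has the higher net inclusive-fitness payoff.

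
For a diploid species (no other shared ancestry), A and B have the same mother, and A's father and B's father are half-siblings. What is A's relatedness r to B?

Independent pedigree routes through distinct common ancestors add.
A and B are related in two ways: half-sibs through their shared mother (r = 1/4) and half first cousins through their fathers (r = 1/16).
r = 1/4 + 1/16 = 5/16 = 0.3125.

0.3125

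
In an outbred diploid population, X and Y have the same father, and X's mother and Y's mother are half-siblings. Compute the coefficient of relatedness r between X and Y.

0.3125

Relatedness sums over independent paths through distinct common ancestors.
X and Y are related in two ways: half-sibs through their shared father (r = 1/4) and half first cousins through their mothers (r = 1/16).
r = 1/4 + 1/16 = 5/16 = 0.3125.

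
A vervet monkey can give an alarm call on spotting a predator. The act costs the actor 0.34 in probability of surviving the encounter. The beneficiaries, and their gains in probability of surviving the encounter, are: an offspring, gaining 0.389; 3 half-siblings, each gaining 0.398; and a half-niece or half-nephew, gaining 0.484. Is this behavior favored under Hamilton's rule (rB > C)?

Hamilton's rule: the trait is favored when the sum of r·B over every recipient exceeds the actor's cost C.
r to an offspring = 0.5 (one parent–offspring link: r = (1/2)^1 = 1/2).
r to a half-sibling = 0.25 (half-sibs share one parent — one path of length 2: r = (1/2)^2 = 1/4).
r to a half-niece or half-nephew = 1/8 (half-aunt/uncle↔niece/nephew: one path of length 3: r = (1/2)^3 = 1/8).
Summing one r·B term per recipient: 1·0.5·0.389 + 3·0.25·0.398 + 1·0.125·0.484 = 0.5535.
0.5535 > 0.34: the indirect benefit exceeds the cost.

Yes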